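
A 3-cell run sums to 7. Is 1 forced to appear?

Yes

The only way to make 7 from 3 distinct digits is {1,2,4}, which contains 1.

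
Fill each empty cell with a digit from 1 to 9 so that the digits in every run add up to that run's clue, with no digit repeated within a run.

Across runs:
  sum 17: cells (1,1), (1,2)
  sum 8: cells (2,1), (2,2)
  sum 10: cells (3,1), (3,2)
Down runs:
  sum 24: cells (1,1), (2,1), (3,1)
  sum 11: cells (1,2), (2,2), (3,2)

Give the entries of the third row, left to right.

8 2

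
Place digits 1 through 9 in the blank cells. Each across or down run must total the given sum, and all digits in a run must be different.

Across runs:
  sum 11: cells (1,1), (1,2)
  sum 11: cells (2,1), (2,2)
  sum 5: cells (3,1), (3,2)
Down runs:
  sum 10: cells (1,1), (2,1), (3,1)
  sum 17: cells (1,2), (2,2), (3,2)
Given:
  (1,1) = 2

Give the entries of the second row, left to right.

5 6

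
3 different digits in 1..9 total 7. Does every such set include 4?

Yes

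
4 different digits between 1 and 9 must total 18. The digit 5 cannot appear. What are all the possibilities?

4 distinct digits from 1–9 sum between 10 and 30.
Dropping sets that contain 5.

{1,2,6,9}; {1,2,7,8}; {1,3,6,8}; {1,4,6,7}; {2,3,4,9}; {2,3,6,7}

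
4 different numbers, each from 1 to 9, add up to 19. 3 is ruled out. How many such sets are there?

6

4 distinct digits from 1–9 sum between 10 and 30.
Dropping sets that contain 3.
Enumerating: {1,2,7,9}, {1,4,5,9}, {1,4,6,8}, {1,5,6,7}, {2,4,5,8}, {2,4,6,7}.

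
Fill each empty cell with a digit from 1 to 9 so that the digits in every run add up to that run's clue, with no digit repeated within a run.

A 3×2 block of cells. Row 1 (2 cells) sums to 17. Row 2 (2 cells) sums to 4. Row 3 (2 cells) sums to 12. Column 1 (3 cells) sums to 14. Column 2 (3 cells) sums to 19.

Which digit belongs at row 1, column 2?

17 in 2 cells must be {8,9}; 4 in 2 cells must be {1,3}.
The 4 across and the 19 down share only 3, so (2,2) = 3.
Given what's placed, (1,2) must be 9 to fit the 17 across and 19 down.
(2,1) = 4 − 3 = 1 completes the 4 across.
(3,2) = 19 − 12 = 7 completes the 19 down.
(1,1) = 17 − 9 = 8 completes the 17 across.
(3,1) = 12 − 7 = 5 completes the 12 across.

9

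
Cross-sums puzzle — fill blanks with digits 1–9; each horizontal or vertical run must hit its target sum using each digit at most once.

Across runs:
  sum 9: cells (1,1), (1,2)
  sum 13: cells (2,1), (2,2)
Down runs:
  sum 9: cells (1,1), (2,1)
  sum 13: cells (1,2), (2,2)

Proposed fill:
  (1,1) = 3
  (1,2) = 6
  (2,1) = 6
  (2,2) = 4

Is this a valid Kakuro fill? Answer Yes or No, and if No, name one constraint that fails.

No — the down run (1,2)–(2,2) sums to 10, not 13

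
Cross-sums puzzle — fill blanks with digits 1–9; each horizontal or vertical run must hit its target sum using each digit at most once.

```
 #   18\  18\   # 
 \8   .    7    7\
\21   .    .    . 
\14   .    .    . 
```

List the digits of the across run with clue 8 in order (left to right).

R1C1 = 8 − 7 = 1 completes the 8 across.
Nothing is forced directly, so branch on R2C3, whose candidates are 4 or 5 or 6. If R2C3 = 5: that forces R2C1 = 9, after which R2C2 would have to be in {7} for the 21 across but in {2,3,5,6,8,9} for the 18 down — contradiction. If R2C3 = 6: that forces R2C1 = 8, after which R2C2 would have to be in {7} for the 21 across but in {2,3,5,6,8,9} for the 18 down — contradiction. So R2C3 = 4.
R3C3 = 7 − 4 = 3 completes the 7 down.
R3C1 = 9: the only remaining digit allowed by both the 14 across and the 18 down.
R3C2 = 14 − 12 = 2 completes the 14 across.
R2C1 = 18 − 10 = 8 completes the 18 down.
R2C2 = 21 − 12 = 9 completes the 21 across.

1, 7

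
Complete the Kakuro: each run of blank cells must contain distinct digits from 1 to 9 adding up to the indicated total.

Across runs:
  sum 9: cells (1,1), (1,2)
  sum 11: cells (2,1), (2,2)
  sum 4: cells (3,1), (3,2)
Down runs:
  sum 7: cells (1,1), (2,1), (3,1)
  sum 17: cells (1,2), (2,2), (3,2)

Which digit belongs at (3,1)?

4 in 2 cells must be {1,3}; 7 in 3 cells must be {1,2,4}.
The 4 across and the 7 down share only 1, so (3,1) = 1.
(3,2) = 4 − 1 = 3 completes the 4 across.
Nothing is forced directly, so branch on (1,1), whose candidates are 2 or 4. If (1,1) = 2: then (1,2) would have to be in {7} for the 9 across but in {5,6,8,9} for the 17 down — contradiction. So (1,1) = 4.
(1,2) = 9 − 4 = 5 completes the 9 across.
(2,1) = 7 − 5 = 2 completes the 7 down.
(2,2) = 11 − 2 = 9 completes the 11 across.

1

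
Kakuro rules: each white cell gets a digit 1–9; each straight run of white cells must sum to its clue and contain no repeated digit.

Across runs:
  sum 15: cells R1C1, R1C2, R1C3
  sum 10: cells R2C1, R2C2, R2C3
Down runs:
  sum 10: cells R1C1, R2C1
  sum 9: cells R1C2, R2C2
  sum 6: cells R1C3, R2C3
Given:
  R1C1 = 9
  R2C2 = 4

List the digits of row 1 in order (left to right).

R1C2 = 9 − 4 = 5 completes the 9 down.
R1C3 = 15 − 14 = 1 completes the 15 across.
R2C1 = 10 − 9 = 1 completes the 10 down.
R2C3 = 10 − 5 = 5 completes the 10 across.

9 5 1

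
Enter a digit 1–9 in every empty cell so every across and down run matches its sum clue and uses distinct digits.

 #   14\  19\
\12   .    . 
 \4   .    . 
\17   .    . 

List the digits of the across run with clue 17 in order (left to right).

4 in 2 cells must be {1,3}; 17 in 2 cells must be {8,9}.
The 4 across and the 19 down share only 3, so R2C2 = 3.
Given what's placed, R3C2 must be 9 to fit the 17 across and 19 down.
R1C2 = 19 − 12 = 7 completes the 19 down.
R2C1 = 4 − 3 = 1 completes the 4 across.
R3C1 = 17 − 9 = 8 completes the 17 across.
R1C1 = 12 − 7 = 5 completes the 12 across.

8 9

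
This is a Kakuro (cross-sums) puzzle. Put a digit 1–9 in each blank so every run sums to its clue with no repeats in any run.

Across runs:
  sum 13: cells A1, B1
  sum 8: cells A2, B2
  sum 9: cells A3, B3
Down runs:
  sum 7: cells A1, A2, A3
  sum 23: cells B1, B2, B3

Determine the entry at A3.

1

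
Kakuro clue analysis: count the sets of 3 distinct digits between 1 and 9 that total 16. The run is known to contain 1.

2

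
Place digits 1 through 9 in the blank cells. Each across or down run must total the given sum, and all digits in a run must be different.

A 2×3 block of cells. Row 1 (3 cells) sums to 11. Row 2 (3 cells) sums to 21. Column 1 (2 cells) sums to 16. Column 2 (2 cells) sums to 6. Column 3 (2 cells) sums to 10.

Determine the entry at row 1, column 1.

7

16 in 2 cells must be {7,9}.
The 11 across and the 16 down share only 7, so (1,1) = 7.
Given what's placed, (1,2) must be 1 to fit the 11 across and 6 down.
(1,3) = 11 − 8 = 3 completes the 11 across.
(2,1) = 16 − 7 = 9 completes the 16 down.
(2,2) = 6 − 1 = 5 completes the 6 down.
(2,3) = 21 − 14 = 7 completes the 21 across.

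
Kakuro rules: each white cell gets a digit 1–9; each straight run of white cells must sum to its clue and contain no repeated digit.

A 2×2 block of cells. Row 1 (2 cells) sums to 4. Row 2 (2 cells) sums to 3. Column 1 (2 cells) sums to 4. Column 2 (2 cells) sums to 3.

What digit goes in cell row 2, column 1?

1

4 in 2 cells must be {1,3}; 3 in 2 cells must be {1,2}.
The 4 across and the 3 down share only 1, so (1,2) = 1.
The 3 across and the 4 down share only 1, so (2,1) = 1.
(2,2) = 3 − 1 = 2 completes the 3 across.
(1,1) = 4 − 1 = 3 completes the 4 across.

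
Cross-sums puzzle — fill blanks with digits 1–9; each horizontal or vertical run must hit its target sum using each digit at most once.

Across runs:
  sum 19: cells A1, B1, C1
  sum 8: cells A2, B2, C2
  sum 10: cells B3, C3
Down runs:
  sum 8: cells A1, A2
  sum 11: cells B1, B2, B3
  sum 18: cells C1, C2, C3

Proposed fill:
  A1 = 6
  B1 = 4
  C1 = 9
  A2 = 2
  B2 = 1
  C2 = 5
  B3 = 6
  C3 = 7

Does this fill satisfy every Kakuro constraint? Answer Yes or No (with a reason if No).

No — the across run B3–C3 sums to 13, not 10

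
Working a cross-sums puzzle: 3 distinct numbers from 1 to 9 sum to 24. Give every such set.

3 distinct digits from 1–9 sum between 6 and 24.
Only one set works: {7,8,9}.

{7,8,9}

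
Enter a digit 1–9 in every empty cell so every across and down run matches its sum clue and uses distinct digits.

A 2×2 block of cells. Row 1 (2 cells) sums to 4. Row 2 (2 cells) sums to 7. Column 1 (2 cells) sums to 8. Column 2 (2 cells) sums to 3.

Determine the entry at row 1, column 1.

3

4 in 2 cells must be {1,3}; 3 in 2 cells must be {1,2}.
The 4 across and the 3 down share only 1, so (1,2) = 1.
(2,2) = 3 − 1 = 2 completes the 3 down.
(1,1) = 4 − 1 = 3 completes the 4 across.
(2,1) = 7 − 2 = 5 completes the 7 across.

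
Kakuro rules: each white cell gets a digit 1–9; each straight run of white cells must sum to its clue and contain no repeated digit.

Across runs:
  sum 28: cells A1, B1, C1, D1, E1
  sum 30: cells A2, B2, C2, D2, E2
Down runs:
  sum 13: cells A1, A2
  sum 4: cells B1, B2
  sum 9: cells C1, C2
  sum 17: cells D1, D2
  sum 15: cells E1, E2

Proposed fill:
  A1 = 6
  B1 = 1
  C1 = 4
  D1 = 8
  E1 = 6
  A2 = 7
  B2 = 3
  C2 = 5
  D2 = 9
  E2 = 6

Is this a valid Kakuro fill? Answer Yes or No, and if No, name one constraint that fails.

No — the down run E1–E2 sums to 12, not 15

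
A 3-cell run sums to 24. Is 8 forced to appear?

Yes

The only way to make 24 from 3 distinct digits is {7,8,9}, which contains 8.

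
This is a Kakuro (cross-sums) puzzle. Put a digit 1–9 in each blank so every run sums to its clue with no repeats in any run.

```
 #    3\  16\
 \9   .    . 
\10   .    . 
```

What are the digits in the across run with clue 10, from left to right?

1 9

3 in 2 cells must be {1,2}; 16 in 2 cells must be {7,9}.
The 9 across and the 16 down share only 7, so R1C2 = 7.
R2C2 = 16 − 7 = 9 completes the 16 down.
R1C1 = 9 − 7 = 2 completes the 9 across.
R2C1 = 10 − 9 = 1 completes the 10 across.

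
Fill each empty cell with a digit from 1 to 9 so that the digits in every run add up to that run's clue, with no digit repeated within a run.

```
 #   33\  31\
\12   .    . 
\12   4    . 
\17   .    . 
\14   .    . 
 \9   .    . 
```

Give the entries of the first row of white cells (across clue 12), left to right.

17 in 2 cells must be {8,9}.
R2C2 = 12 − 4 = 8 completes the 12 across.
Given what's placed, R3C2 must be 9 to fit the 17 across and 31 down.
R3C1 = 17 − 9 = 8 completes the 17 across.
Nothing is forced directly, so branch on R4C1, whose candidates are 5 or 9. If R4C1 = 5: then R4C2 would have to be in {9} for the 14 across but in {1,2,3,4,5,6,7} for the 31 down — contradiction. So R4C1 = 9.
R4C2 = 14 − 9 = 5 completes the 14 across.
No cell is forced outright now. R1C1 can only be 5 or 7 (the digits allowed by both its 12 across and its 33 down). If R1C1 = 7: then R1C2 would have to be in {5} for the 12 across but in {2,3,6,7} for the 31 down — contradiction. So R1C1 = 5.
R1C2 = 12 − 5 = 7 completes the 12 across.

5 7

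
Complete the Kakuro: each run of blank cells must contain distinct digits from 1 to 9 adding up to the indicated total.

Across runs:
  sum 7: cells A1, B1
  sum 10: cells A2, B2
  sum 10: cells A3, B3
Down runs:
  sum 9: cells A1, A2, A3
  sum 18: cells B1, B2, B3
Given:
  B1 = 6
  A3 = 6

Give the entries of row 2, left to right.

2, 8

A1 = 7 − 6 = 1 completes the 7 across.
A2 = 9 − 7 = 2 completes the 9 down.
B2 = 10 − 2 = 8 completes the 10 across.
B3 = 10 − 6 = 4 completes the 10 across.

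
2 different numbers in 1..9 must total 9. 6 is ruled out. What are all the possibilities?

2 distinct digits from 1–9 sum between 3 and 17.
Dropping sets that contain 6.

{1,8}; {2,7}; {4,5}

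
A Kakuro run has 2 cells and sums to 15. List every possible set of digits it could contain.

2 distinct digits from 1–9 sum between 3 and 17.

{6,9}; {7,8}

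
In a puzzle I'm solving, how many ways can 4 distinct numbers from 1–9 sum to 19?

11

4 distinct digits from 1–9 sum between 10 and 30.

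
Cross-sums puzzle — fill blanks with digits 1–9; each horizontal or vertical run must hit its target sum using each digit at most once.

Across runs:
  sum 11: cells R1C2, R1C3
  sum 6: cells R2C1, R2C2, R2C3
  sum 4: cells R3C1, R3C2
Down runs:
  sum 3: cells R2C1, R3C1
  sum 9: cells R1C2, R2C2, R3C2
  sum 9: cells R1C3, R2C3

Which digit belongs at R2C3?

3

6 in 3 cells must be {1,2,3}; 4 in 2 cells must be {1,3}; 3 in 2 cells must be {1,2}.
The 4 across and the 3 down share only 1, so R3C1 = 1.
R3C2 = 4 − 1 = 3 completes the 4 across.
R2C1 = 3 − 1 = 2 completes the 3 down.
R2C2 = 1: the only remaining digit allowed by both the 6 across and the 9 down.
R2C3 = 6 − 3 = 3 completes the 6 across.
R1C2 = 9 − 4 = 5 completes the 9 down.
R1C3 = 11 − 5 = 6 completes the 11 across.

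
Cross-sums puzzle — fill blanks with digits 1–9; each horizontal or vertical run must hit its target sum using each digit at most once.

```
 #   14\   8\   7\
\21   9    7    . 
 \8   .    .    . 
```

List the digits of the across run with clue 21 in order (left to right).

9, 7, 5

R1C3 = 21 − 16 = 5 completes the 21 across.
R2C1 = 14 − 9 = 5 completes the 14 down.
R2C2 = 8 − 7 = 1 completes the 8 down.
R2C3 = 8 − 6 = 2 completes the 8 across.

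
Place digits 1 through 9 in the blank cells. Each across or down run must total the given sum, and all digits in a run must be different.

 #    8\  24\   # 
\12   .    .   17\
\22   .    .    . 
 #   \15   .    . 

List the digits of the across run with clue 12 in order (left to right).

3, 9

24 in 3 cells must be {7,8,9}; 17 in 2 cells must be {8,9}.
Nothing is forced directly, so branch on R3C3, whose candidates are 8 or 9. If R3C3 = 9: that forces R2C3 = 8, after which R3C2 would have to be in {6} for the 15 across but in {7,8,9} for the 24 down — contradiction. So R3C3 = 8.
R2C3 = 17 − 8 = 9 completes the 17 down.
R3C2 = 15 − 8 = 7 completes the 15 across.
R2C2 = 8: the only remaining digit allowed by both the 22 across and the 24 down.
R1C2 = 24 − 15 = 9 completes the 24 down.
R2C1 = 22 − 17 = 5 completes the 22 across.
R1C1 = 12 − 9 = 3 completes the 12 across.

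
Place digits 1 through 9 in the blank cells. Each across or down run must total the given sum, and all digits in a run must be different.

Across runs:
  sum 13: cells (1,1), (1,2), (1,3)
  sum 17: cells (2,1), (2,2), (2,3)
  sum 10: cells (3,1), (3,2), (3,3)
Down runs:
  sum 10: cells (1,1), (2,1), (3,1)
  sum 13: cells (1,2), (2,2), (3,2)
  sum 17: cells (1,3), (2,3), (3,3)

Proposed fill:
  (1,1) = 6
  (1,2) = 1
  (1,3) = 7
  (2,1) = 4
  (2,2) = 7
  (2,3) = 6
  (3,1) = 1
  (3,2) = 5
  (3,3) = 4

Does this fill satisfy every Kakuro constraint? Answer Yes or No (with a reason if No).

No — the down run (1,1)–(3,1) sums to 11, not 10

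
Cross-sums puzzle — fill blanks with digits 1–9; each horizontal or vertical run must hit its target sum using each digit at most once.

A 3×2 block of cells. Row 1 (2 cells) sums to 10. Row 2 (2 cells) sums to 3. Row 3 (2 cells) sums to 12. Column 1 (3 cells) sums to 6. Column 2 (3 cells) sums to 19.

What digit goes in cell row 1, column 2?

3 in 2 cells must be {1,2}; 6 in 3 cells must be {1,2,3}.
The 3 across and the 19 down share only 2, so (2,2) = 2.
The 12 across and the 6 down share only 3, so (3,1) = 3.
(3,2) = 12 − 3 = 9 completes the 12 across.
(1,2) = 19 − 11 = 8 completes the 19 down.
(2,1) = 3 − 2 = 1 completes the 3 across.
(1,1) = 10 − 8 = 2 completes the 10 across.

8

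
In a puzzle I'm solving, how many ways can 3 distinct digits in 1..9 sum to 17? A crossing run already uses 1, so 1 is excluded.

6

3 distinct digits from 1–9 sum between 6 and 24.
Dropping sets that contain 1.
Enumerating: {2,6,9}, {2,7,8}, {3,5,9}, {3,6,8}, {4,5,8}, {4,6,7}.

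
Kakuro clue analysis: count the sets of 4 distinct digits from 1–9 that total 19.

11

4 distinct digits from 1–9 sum between 10 and 30.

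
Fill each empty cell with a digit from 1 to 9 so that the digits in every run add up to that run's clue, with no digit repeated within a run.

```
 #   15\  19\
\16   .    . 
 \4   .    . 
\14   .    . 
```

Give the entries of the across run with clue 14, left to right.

16 in 2 cells must be {7,9}; 4 in 2 cells must be {1,3}.
The 4 across and the 19 down share only 3, so R2C2 = 3.
Given what's placed, R3C2 must be 9 to fit the 14 across and 19 down.
R1C2 = 19 − 12 = 7 completes the 19 down.
R2C1 = 4 − 3 = 1 completes the 4 across.
R3C1 = 14 − 9 = 5 completes the 14 across.
R1C1 = 16 − 7 = 9 completes the 16 across.

5, 9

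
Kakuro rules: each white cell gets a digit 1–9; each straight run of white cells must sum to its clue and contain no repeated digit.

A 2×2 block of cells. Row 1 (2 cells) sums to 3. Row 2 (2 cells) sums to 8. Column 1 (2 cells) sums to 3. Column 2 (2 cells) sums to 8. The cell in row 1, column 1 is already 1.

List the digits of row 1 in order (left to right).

1 2

3 in 2 cells must be {1,2}.
(1,2) = 3 − 1 = 2 completes the 3 across.
(2,1) = 3 − 1 = 2 completes the 3 down.
(2,2) = 8 − 2 = 6 completes the 8 across.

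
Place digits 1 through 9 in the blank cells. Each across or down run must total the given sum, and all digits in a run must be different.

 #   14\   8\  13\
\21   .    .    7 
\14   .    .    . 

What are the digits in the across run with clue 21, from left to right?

9 5 7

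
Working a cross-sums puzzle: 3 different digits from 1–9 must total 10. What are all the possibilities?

{1,2,7}; {1,3,6}; {1,4,5}; {2,3,5}

3 distinct digits from 1–9 sum between 6 and 24.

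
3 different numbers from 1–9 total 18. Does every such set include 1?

No

Counterexample: {2,7,9} sums to 18 without using 1.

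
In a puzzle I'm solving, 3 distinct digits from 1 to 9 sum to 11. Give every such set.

{1,2,8}; {1,3,7}; {1,4,6}; {2,3,6}; {2,4,5}

3 distinct digits from 1–9 sum between 6 and 24.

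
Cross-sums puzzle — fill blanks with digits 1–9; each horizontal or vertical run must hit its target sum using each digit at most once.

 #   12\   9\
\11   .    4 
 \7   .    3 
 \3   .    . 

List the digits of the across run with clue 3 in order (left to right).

1 2

3 in 2 cells must be {1,2}.
R1C1 = 11 − 4 = 7 completes the 11 across.
R2C1 = 7 − 3 = 4 completes the 7 across.
R3C1 = 12 − 11 = 1 completes the 12 down.
R3C2 = 3 − 1 = 2 completes the 3 across.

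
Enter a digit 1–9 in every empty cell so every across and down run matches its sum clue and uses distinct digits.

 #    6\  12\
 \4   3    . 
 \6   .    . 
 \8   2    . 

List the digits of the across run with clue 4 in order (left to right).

3 1

4 in 2 cells must be {1,3}; 6 in 3 cells must be {1,2,3}.
R1C2 = 4 − 3 = 1 completes the 4 across.
R2C1 = 6 − 5 = 1 completes the 6 down.
R2C2 = 6 − 1 = 5 completes the 6 across.
R3C2 = 8 − 2 = 6 completes the 8 across.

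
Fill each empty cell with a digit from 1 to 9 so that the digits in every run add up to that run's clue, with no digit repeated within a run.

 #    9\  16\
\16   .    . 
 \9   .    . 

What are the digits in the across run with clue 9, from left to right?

16 in 2 cells must be {7,9}.
The 16 across and the 9 down share only 7, so R1C1 = 7.
R1C2 = 16 − 7 = 9 completes the 16 across.
R2C1 = 9 − 7 = 2 completes the 9 down.
R2C2 = 9 − 2 = 7 completes the 9 across.

2, 7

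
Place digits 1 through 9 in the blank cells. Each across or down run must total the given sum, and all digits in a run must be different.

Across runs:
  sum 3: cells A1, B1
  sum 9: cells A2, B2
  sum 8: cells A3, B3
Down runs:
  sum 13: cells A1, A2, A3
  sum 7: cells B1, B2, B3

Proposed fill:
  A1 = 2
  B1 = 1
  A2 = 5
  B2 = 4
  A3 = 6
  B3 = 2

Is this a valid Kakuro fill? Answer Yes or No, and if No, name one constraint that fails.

Across: 2+1=3; 5+4=9; 6+2=8. Down: 2+5+6=13; 1+4+2=7. No digit repeats within any run.

Yes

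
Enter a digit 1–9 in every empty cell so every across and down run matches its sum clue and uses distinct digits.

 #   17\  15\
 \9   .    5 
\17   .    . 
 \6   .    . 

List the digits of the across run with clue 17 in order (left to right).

17 in 2 cells must be {8,9}.
R1C1 = 9 − 5 = 4 completes the 9 across.
Given what's placed, R2C1 must be 8 to fit the 17 across and 17 down.
R2C2 = 17 − 8 = 9 completes the 17 across.
R3C1 = 17 − 12 = 5 completes the 17 down.
R3C2 = 6 − 5 = 1 completes the 6 across.

8 9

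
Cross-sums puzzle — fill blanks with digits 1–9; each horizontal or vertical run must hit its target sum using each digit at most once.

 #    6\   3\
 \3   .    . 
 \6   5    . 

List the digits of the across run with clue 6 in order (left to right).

5 1

3 in 2 cells must be {1,2}.
R1C1 = 6 − 5 = 1 completes the 6 down.
R1C2 = 3 − 1 = 2 completes the 3 across.
R2C2 = 6 − 5 = 1 completes the 6 across.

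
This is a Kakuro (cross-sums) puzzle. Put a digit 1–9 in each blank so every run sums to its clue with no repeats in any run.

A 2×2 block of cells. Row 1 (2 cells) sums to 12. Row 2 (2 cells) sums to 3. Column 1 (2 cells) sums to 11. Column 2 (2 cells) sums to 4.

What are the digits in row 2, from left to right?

3 in 2 cells must be {1,2}; 4 in 2 cells must be {1,3}.
The 12 across and the 4 down share only 3, so (1,2) = 3.
The 3 across and the 11 down share only 2, so (2,1) = 2.
(2,2) = 3 − 2 = 1 completes the 3 across.
(1,1) = 12 − 3 = 9 completes the 12 across.

2 1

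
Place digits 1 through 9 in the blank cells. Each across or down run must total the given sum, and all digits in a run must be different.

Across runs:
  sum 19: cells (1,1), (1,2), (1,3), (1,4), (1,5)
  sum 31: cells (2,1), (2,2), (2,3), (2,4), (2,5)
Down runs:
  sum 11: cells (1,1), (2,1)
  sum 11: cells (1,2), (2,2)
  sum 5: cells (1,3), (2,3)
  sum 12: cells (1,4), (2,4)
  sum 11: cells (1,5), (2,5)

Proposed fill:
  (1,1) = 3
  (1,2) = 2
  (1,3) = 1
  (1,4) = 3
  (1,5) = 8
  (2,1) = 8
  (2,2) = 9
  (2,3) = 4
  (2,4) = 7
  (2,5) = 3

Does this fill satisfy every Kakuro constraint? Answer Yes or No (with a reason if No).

No — the down run (1,4)–(2,4) sums to 10, not 12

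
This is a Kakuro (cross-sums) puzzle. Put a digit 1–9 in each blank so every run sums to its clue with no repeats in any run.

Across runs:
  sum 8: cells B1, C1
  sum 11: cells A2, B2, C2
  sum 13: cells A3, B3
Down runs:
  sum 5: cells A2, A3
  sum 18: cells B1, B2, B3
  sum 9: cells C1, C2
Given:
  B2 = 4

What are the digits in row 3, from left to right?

A3 = 4: only digit in both the 13-across and 5-down candidate sets.
B3 = 13 − 4 = 9 completes the 13 across.
B1 = 18 − 13 = 5 completes the 18 down.
C1 = 8 − 5 = 3 completes the 8 across.
A2 = 5 − 4 = 1 completes the 5 down.
C2 = 11 − 5 = 6 completes the 11 across.

4 9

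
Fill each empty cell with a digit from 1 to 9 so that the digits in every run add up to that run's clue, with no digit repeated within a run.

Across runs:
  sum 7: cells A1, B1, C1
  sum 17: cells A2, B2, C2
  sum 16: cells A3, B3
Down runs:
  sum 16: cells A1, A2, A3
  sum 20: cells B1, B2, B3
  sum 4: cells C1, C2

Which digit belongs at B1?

4

7 in 3 cells must be {1,2,4}; 16 in 2 cells must be {7,9}; 4 in 2 cells must be {1,3}.
Only 4 fits B1 under both its across sum 7 and down sum 20.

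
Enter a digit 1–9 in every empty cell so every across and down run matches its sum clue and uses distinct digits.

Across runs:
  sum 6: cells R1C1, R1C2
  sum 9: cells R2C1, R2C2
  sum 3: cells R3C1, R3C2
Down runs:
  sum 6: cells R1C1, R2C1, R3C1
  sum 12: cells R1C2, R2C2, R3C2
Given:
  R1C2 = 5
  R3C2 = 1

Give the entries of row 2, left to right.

3, 6

3 in 2 cells must be {1,2}; 6 in 3 cells must be {1,2,3}.
R1C1 = 6 − 5 = 1 completes the 6 across.
R2C2 = 12 − 6 = 6 completes the 12 down.
R3C1 = 3 − 1 = 2 completes the 3 across.
R2C1 = 9 − 6 = 3 completes the 9 across.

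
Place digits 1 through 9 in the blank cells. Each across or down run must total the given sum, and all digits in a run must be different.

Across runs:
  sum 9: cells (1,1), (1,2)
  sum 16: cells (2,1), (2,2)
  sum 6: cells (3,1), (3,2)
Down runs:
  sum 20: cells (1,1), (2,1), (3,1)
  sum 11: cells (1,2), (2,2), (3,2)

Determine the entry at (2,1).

9

16 in 2 cells must be {7,9}.
The 16 across and the 11 down share only 7, so (2,2) = 7.
Given what's placed, (3,2) must be 1 to fit the 6 across and 11 down.
(1,2) = 11 − 8 = 3 completes the 11 down.
(2,1) = 16 − 7 = 9 completes the 16 across.
(3,1) = 6 − 1 = 5 completes the 6 across.
(1,1) = 9 − 3 = 6 completes the 9 across.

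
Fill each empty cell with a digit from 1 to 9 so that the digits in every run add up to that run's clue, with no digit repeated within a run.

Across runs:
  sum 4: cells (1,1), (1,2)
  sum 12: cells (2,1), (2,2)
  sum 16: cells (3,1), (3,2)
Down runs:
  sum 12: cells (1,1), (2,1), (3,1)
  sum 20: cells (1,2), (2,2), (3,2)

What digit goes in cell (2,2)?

8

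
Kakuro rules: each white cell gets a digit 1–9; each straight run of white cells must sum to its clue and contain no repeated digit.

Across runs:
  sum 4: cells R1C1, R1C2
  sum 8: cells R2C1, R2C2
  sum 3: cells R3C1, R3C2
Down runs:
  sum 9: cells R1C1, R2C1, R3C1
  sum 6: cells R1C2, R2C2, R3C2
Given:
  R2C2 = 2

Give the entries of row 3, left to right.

2 1

4 in 2 cells must be {1,3}; 3 in 2 cells must be {1,2}; 6 in 3 cells must be {1,2,3}.
R2C1 = 8 − 2 = 6 completes the 8 across.
R3C2 = 1: the only remaining digit allowed by both the 3 across and the 6 down.
Given what's placed, R1C1 must be 1 to fit the 4 across and 9 down.
R1C2 = 4 − 1 = 3 completes the 4 across.
R3C1 = 3 − 1 = 2 completes the 3 across.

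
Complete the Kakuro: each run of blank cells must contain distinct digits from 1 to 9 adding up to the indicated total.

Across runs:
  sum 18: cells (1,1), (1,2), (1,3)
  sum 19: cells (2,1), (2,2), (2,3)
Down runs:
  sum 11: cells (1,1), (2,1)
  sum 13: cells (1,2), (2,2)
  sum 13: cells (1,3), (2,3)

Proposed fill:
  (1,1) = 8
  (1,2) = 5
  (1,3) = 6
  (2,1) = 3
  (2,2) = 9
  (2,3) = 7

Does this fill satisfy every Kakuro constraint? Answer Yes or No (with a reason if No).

No — the down run (1,2)–(2,2) sums to 14, not 13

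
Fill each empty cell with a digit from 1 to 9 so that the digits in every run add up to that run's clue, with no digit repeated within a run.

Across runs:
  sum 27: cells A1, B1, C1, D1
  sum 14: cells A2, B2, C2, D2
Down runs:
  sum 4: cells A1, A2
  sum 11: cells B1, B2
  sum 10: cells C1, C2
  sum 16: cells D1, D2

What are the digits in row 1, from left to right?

3 7 8 9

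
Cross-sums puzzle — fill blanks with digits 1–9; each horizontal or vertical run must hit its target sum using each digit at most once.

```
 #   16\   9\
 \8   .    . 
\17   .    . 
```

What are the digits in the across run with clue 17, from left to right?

17 in 2 cells must be {8,9}; 16 in 2 cells must be {7,9}.
The 8 across and the 16 down share only 7, so R1C1 = 7.
R1C2 = 8 − 7 = 1 completes the 8 across.
R2C1 = 16 − 7 = 9 completes the 16 down.
R2C2 = 17 − 9 = 8 completes the 17 across.

9, 8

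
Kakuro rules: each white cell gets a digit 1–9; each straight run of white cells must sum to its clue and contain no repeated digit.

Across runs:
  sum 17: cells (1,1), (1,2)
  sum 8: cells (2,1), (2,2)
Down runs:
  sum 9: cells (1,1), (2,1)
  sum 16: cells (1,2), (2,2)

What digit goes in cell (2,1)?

17 in 2 cells must be {8,9}; 16 in 2 cells must be {7,9}.
The 17 across and the 9 down share only 8, so (1,1) = 8.
(1,2) = 17 − 8 = 9 completes the 17 across.
(2,1) = 9 − 8 = 1 completes the 9 down.
(2,2) = 8 − 1 = 7 completes the 8 across.

1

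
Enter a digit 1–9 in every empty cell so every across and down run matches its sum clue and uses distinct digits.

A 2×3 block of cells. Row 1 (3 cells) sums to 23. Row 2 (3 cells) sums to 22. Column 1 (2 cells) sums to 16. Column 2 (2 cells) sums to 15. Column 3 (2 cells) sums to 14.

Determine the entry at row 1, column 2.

6

23 in 3 cells must be {6,8,9}; 16 in 2 cells must be {7,9}.
The 23 across and the 16 down share only 9, so (1,1) = 9.
(2,1) = 16 − 9 = 7 completes the 16 down.
Nothing is forced directly, so branch on (2,2), whose candidates are 6 or 9. If (2,2) = 6: then (1,2) would have to be in {6,8} for the 23 across but in {9} for the 15 down — contradiction. So (2,2) = 9.
(1,2) = 15 − 9 = 6 completes the 15 down.
(1,3) = 23 − 15 = 8 completes the 23 across.
(2,3) = 22 − 16 = 6 completes the 22 across.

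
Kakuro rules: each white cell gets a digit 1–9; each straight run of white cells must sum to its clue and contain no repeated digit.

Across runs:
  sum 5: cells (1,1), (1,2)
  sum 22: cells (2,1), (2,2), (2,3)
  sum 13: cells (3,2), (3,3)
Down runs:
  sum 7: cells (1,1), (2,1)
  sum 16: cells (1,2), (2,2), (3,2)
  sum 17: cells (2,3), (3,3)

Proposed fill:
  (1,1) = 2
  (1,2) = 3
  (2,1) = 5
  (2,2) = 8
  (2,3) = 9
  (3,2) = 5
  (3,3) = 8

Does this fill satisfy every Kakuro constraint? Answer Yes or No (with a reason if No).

Yes

Across: 2+3=5; 5+8+9=22; 5+8=13. Down: 2+5=7; 3+8+5=16; 9+8=17. No digit repeats within any run.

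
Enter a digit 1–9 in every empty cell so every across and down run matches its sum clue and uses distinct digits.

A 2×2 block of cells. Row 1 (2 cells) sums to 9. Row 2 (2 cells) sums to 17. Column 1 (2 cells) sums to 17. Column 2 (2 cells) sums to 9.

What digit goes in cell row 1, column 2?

1

17 in 2 cells must be {8,9}.
The 9 across and the 17 down share only 8, so (1,1) = 8.
(1,2) = 9 − 8 = 1 completes the 9 across.
(2,1) = 17 − 8 = 9 completes the 17 down.
(2,2) = 17 − 9 = 8 completes the 17 across.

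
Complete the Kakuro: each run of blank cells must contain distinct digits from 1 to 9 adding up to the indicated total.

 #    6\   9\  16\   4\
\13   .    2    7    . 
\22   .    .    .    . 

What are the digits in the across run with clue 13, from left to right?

16 in 2 cells must be {7,9}; 4 in 2 cells must be {1,3}.
Given what's placed, R1C1 must be 1 to fit the 13 across and 6 down.
R1C4 = 13 − 10 = 3 completes the 13 across.
R2C1 = 6 − 1 = 5 completes the 6 down.
R2C2 = 9 − 2 = 7 completes the 9 down.
R2C3 = 16 − 7 = 9 completes the 16 down.
R2C4 = 22 − 21 = 1 completes the 22 across.

1 2 7 3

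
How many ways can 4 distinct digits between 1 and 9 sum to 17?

9

4 distinct digits from 1–9 sum between 10 and 30.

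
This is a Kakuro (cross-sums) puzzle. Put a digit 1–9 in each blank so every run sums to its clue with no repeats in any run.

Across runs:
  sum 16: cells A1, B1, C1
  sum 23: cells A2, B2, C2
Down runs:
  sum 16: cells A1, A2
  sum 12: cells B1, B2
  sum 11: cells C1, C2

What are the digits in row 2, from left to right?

9 8 6

23 in 3 cells must be {6,8,9}; 16 in 2 cells must be {7,9}.
The 23 across and the 16 down share only 9, so A2 = 9.
Given what's placed, B2 must be 8 to fit the 23 across and 12 down.
C2 = 23 − 17 = 6 completes the 23 across.
A1 = 16 − 9 = 7 completes the 16 down.
B1 = 12 − 8 = 4 completes the 12 down.
C1 = 16 − 11 = 5 completes the 16 across.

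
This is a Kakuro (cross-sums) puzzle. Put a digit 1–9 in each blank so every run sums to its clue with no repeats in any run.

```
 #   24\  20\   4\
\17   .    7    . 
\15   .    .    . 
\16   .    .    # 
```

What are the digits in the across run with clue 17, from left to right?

16 in 2 cells must be {7,9}; 24 in 3 cells must be {7,8,9}; 4 in 2 cells must be {1,3}.
Given what's placed, R1C3 must be 1 to fit the 17 across and 4 down.
R2C3 = 4 − 1 = 3 completes the 4 down.
R3C2 = 9: the only remaining digit allowed by both the 16 across and the 20 down.
R1C1 = 17 − 8 = 9 completes the 17 across.
R2C2 = 20 − 16 = 4 completes the 20 down.
R3C1 = 16 − 9 = 7 completes the 16 across.
R2C1 = 15 − 7 = 8 completes the 15 across.

9, 7, 1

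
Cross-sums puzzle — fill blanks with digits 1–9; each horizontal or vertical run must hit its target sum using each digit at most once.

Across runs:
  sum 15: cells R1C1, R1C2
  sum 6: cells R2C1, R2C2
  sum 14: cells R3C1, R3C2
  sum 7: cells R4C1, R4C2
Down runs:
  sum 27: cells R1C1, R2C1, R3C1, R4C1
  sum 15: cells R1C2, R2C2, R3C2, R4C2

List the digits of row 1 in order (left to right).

Nothing is forced directly, so branch on R2C1, whose candidates are 4 or 5. If R2C1 = 5: that forces R2C2 = 1, R4C1 = 6, after which R4C2 would have to be in {1} for the 7 across but in {2,3,4,5,6,7,8,9} for the 15 down — contradiction. So R2C1 = 4.
R2C2 = 6 − 4 = 2 completes the 6 across.
Given what's placed, R4C1 must be 6 to fit the 7 across and 27 down.
R4C2 = 7 − 6 = 1 completes the 7 across.
No cell is forced outright now. R1C1 can only be 8 or 9 (the digits allowed by both its 15 across and its 27 down). If R1C1 = 9: then R1C2 would have to be in {6} for the 15 across but in {3,4,5,7,8,9} for the 15 down — contradiction. So R1C1 = 8.
R1C2 = 15 − 8 = 7 completes the 15 across.
R3C1 = 27 − 18 = 9 completes the 27 down.
R3C2 = 14 − 9 = 5 completes the 14 across.

8 7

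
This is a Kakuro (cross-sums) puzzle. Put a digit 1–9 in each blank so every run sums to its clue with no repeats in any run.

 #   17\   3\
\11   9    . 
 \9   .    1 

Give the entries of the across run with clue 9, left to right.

8, 1

17 in 2 cells must be {8,9}; 3 in 2 cells must be {1,2}.
R1C2 = 11 − 9 = 2 completes the 11 across.
R2C1 = 9 − 1 = 8 completes the 9 across.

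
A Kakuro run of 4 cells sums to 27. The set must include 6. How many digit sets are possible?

4 distinct digits from 1–9 sum between 10 and 30.
Keeping only sets containing 6.
Enumerating: {4,6,8,9}, {5,6,7,9}.

2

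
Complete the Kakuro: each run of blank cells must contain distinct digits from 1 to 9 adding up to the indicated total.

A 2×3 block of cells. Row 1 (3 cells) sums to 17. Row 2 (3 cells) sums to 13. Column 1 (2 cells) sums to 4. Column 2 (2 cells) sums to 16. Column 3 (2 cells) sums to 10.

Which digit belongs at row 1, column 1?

1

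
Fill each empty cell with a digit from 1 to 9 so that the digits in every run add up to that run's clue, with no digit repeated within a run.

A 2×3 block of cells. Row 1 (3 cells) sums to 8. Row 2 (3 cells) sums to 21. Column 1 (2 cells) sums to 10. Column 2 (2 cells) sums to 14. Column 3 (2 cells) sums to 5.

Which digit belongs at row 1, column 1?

The 8 across and the 14 down share only 5, so (1,2) = 5.
(2,2) = 14 − 5 = 9 completes the 14 down.
Given what's placed, (2,3) must be 4 to fit the 21 across and 5 down.
(1,3) = 5 − 4 = 1 completes the 5 down.
(2,1) = 21 − 13 = 8 completes the 21 across.
(1,1) = 8 − 6 = 2 completes the 8 across.

2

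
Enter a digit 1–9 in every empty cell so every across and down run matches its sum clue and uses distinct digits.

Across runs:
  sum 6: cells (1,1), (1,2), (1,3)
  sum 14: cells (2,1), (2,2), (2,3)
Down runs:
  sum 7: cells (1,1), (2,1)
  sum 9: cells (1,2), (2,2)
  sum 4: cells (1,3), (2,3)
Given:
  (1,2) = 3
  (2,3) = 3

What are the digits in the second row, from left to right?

5 6 3

6 in 3 cells must be {1,2,3}; 4 in 2 cells must be {1,3}.
(1,3) = 4 − 3 = 1 completes the 4 down.
(2,2) = 9 − 3 = 6 completes the 9 down.
(1,1) = 6 − 4 = 2 completes the 6 across.
(2,1) = 14 − 9 = 5 completes the 14 across.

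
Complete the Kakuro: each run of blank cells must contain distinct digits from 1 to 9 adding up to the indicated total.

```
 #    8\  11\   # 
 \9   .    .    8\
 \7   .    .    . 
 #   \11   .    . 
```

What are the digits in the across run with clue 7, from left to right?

7 in 3 cells must be {1,2,4}.
Nothing is forced directly, so branch on R2C1, whose candidates are 1 or 2. If R2C1 = 2: that forces R1C1 = 6, R1C2 = 3, R2C2 = 1, after which R2C3 would have to be in {4} for the 7 across but in {1,2,3,5,6,7} for the 8 down — contradiction. So R2C1 = 1.
R1C1 = 8 − 1 = 7 completes the 8 down.
R1C2 = 9 − 7 = 2 completes the 9 across.
R2C2 = 4: the only remaining digit allowed by both the 7 across and the 11 down.
R2C3 = 7 − 5 = 2 completes the 7 across.
R3C2 = 11 − 6 = 5 completes the 11 down.
R3C3 = 11 − 5 = 6 completes the 11 across.

1 4 2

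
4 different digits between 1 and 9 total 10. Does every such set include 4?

The only way to make 10 from 4 distinct digits is {1,2,3,4}, which contains 4.

Yes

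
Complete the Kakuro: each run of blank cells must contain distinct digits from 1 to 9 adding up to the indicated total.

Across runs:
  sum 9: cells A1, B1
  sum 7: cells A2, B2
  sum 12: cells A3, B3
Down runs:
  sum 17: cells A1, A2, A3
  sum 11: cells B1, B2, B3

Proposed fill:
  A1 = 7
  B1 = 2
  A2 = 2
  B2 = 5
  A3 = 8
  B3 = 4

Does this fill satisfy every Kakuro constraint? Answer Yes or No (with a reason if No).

Across: 7+2=9; 2+5=7; 8+4=12. Down: 7+2+8=17; 2+5+4=11. No digit repeats within any run.

Yes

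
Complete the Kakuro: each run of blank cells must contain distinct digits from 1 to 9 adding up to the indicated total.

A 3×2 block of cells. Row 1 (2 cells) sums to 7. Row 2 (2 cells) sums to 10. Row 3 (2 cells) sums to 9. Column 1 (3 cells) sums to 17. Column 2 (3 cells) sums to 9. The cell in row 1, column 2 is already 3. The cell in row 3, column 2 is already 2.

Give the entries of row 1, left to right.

4, 3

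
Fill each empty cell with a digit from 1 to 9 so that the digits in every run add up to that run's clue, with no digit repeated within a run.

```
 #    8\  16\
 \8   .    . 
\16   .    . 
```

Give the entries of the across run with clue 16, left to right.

16 in 2 cells must be {7,9}.
The 8 across and the 16 down share only 7, so R1C2 = 7.
The 16 across and the 8 down share only 7, so R2C1 = 7.
R2C2 = 16 − 7 = 9 completes the 16 across.
R1C1 = 8 − 7 = 1 completes the 8 across.

7, 9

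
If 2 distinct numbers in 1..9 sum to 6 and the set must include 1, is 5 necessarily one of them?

Yes

The only way to make 6 from 2 distinct digits under that restriction is {1,5}, which contains 5.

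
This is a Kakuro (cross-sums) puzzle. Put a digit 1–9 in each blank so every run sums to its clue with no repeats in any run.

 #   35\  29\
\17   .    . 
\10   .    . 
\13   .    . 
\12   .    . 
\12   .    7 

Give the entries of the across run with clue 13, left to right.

7 6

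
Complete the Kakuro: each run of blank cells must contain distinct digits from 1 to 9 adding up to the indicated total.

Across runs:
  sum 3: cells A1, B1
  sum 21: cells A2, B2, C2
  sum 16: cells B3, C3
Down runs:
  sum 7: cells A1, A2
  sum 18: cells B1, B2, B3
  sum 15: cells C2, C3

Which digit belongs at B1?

2

3 in 2 cells must be {1,2}; 16 in 2 cells must be {7,9}.
Nothing is forced directly, so branch on C3, whose candidates are 7 or 9. If C3 = 9: that forces C2 = 6, B3 = 7, B1 = 2, after which A2 would have to be in {7,8} for the 21 across but in {1,2,3,4,5,6} for the 7 down — contradiction. So C3 = 7.
C2 = 15 − 7 = 8 completes the 15 down.
B3 = 16 − 7 = 9 completes the 16 across.
No cell is forced outright now. A2 can only be 4 or 6 (the digits allowed by both its 21 across and its 7 down). If A2 = 4: then A1 would have to be in {1,2} for the 3 across but in {3} for the 7 down — contradiction. So A2 = 6.
A1 = 7 − 6 = 1 completes the 7 down.
B1 = 3 − 1 = 2 completes the 3 across.
B2 = 21 − 14 = 7 completes the 21 across.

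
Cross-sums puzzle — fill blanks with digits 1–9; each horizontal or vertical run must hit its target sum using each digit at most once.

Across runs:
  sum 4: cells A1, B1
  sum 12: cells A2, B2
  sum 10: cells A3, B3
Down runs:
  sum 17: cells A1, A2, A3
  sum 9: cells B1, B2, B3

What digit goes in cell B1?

4 in 2 cells must be {1,3}.
Nothing is forced directly, so branch on B2, whose candidates are 3 or 4 or 5. If B2 = 3: that forces B1 = 1, A2 = 9, after which B3 would have to be in {1,2,3,4,6,7,8,9} for the 10 across but in {5} for the 9 down — contradiction. If B2 = 4: that forces B1 = 3, A2 = 8, B3 = 2, after which A1 would have to be in {1} for the 4 across but in {2,3,4,5,6,7} for the 17 down — contradiction. So B2 = 5.
A2 = 12 − 5 = 7 completes the 12 across.
Given what's placed, A1 must be 1 to fit the 4 across and 17 down.
B1 = 4 − 1 = 3 completes the 4 across.
A3 = 17 − 8 = 9 completes the 17 down.
B3 = 10 − 9 = 1 completes the 10 across.

3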